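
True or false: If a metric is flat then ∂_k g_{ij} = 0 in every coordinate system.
Flatness means R^i_{jkl} = 0; the components can still vary, e.g. the flat plane in polar coordinates has g_{θθ} = r^2.
False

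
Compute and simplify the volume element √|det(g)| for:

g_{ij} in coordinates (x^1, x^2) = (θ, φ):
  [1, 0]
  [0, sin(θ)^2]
det(g) = sin(θ)^2
√|det(g)| = sin(θ) (taking 0 < θ < π so that |sin(θ)| = sin(θ))
Volume element: dV = sin(θ) dθ dφ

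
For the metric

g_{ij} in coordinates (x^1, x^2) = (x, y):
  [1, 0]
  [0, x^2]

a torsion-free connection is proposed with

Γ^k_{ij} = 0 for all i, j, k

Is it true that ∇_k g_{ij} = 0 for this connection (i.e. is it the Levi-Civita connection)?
Using ∇_k g_{ij} = ∂_k g_{ij} - Γ^m_{ki} g_{mj} - Γ^m_{kj} g_{im}:
∇_x g_{yy} = (2*x) - (0) - (0) = 2*x ≠ 0
So the connection is not metric compatible (it is not the Levi-Civita connection).
No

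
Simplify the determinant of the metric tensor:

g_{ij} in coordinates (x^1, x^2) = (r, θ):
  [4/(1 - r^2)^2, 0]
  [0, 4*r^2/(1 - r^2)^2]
For a 2×2 metric: det(g) = g_{11}·g_{22} - g_{12}·g_{21}
= (4/(1 - r^2)^2)·(4*r^2/(1 - r^2)^2) - (0)·(0)
= 16*r^2/(1 - r^2)^4 - 0
det(g) = 16*r^2/(1 - r^2)^4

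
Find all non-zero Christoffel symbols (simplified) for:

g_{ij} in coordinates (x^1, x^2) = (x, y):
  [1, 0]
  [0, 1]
Using Γ^k_{ij} = (1/2) g^{km} (∂_i g_{mj} + ∂_j g_{mi} - ∂_m g_{ij}); the metric is diagonal, so only the m = k term contributes.
Every metric component is constant, so all ∂_m g_{ij} = 0 and every Christoffel symbol vanishes.
All Christoffel symbols are zero.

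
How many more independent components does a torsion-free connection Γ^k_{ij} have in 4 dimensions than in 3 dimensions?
Independent components in n dimensions: n × n(n+1)/2 = n^2(n+1)/2.
4D: 4 × 10 = 40
3D: 3 × 6 = 18
Difference = 40 - 18 = 22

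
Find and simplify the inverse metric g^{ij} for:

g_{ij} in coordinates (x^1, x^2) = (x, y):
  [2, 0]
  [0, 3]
The metric is diagonal, so g^{ij} is diagonal with entries 1/g_{ii}: diag(1/2, 1/3).
g^{ij}:
  [1/2, 0]
  [0, 1/3]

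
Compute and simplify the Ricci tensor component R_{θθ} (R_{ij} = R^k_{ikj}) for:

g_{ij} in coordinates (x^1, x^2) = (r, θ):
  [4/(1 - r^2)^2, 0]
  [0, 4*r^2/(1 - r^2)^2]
Non-zero Christoffel symbols (Γ^k_{ij} = Γ^k_{ji}):
Γ^r_{r r} = 2*r/(1 - r^2)
Γ^r_{θ θ} = (r^3 + r)/(r^2 - 1)
Γ^θ_{r θ} = (-r^2 - 1)/(r^3 - r)
R^r_{θ r θ} = ∂_r Γ^r_{θ θ} - ∂_θ Γ^r_{θ r} + Γ^r_{r m} Γ^m_{θ θ} - Γ^r_{θ m} Γ^m_{θ r}
  = ((r^4 - 4*r^2 - 1)/(r^2 - 1)^2) - (0) + (-2*r^2*(r^2 + 1)/(r^2 - 1)^2) - (-(r^2 + 1)^2/(r^2 - 1)^2) = -4*r^2/(r^2 - 1)^2
R^θ_{θ θ θ} = 0 (a repeated index in an antisymmetric pair)
R_{θθ} = R^r_{θ r θ} + R^θ_{θ θ θ} = (-4*r^2/(r^2 - 1)^2) + (0) = -4*r^2/(r^2 - 1)^2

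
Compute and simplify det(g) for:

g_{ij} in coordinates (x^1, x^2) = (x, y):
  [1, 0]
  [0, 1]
For a 2×2 metric: det(g) = g_{11}·g_{22} - g_{12}·g_{21}
= (1)·(1) - (0)·(0)
= 1 - 0
det(g) = 1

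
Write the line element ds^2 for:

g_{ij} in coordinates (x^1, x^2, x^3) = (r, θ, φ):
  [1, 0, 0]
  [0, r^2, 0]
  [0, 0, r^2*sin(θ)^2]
ds^2 = g_{ij} dx^i dx^j; only the non-zero components contribute.
ds^2 = dr^2 + r^2 dθ^2 + r^2*sin(θ)^2 dφ^2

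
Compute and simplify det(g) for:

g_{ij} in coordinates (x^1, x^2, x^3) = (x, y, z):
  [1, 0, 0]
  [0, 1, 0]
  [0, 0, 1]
Diagonal metric: det(g) = g_{11}·g_{22}·g_{33}
= (1)·(1)·(1)
det(g) = 1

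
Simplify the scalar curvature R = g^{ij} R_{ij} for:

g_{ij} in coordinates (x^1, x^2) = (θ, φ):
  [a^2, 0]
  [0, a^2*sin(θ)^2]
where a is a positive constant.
Non-zero Christoffel symbols (Γ^k_{ij} = Γ^k_{ji}):
Γ^θ_{φ φ} = -sin(2*θ)/2
Γ^φ_{θ φ} = 1/tan(θ)
Ricci tensor (R_{ij} = R^k_{ikj}): R_{θθ} = 1, R_{θφ} = 0, R_{φφ} = sin(θ)^2
Inverse metric: g^{θθ} = 1/a^2, g^{φφ} = 1/(a^2*sin(θ)^2)
R = g^{ij} R_{ij} = (1/a^2)(1) + (1/(a^2*sin(θ)^2))(sin(θ)^2) = 2/a^2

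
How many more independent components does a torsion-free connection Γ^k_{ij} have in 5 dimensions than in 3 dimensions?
Independent components in n dimensions: n × n(n+1)/2 = n^2(n+1)/2.
5D: 5 × 15 = 75
3D: 3 × 6 = 18
Difference = 75 - 18 = 57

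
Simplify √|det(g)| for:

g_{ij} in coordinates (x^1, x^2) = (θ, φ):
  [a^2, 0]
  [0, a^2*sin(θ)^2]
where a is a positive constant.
det(g) = a^4*sin(θ)^2
√|det(g)| = a^2*sin(θ) (taking 0 < θ < π so that |sin(θ)| = sin(θ))
Volume element: dV = a^2*sin(θ) dθ dφ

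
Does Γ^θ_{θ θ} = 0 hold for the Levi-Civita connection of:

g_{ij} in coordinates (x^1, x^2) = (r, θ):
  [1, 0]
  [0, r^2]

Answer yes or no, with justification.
Γ^θ_{θ θ} = (1/2) g^{θθ} (∂_θ g_{θθ} + ∂_θ g_{θθ} - ∂_θ g_{θθ}) = (1/2)(1/r^2)((0) + (0) - (0)) = 0
This equals the proposed value 0.
Yes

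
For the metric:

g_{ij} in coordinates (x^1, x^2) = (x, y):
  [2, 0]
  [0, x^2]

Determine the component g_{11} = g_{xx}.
With x^1 = x, x^2 = y, g_{11} = g_{xx} is the row-1, column-1 entry of the matrix.
g_{11} = 2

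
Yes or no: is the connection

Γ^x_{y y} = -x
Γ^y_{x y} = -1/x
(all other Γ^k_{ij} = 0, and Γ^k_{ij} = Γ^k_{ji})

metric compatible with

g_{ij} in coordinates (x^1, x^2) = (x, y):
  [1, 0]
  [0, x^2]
Using ∇_k g_{ij} = ∂_k g_{ij} - Γ^m_{ki} g_{mj} - Γ^m_{kj} g_{im}:
∇_y g_{xy} = (0) - (-x) - (-x) = 2*x ≠ 0
So the connection is not metric compatible (it is not the Levi-Civita connection).
No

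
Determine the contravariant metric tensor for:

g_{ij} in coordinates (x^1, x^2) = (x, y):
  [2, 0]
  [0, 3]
The metric is diagonal, so g^{ij} is diagonal with entries 1/g_{ii}: diag(1/2, 1/3).
g^{ij}:
  [1/2, 0]
  [0, 1/3]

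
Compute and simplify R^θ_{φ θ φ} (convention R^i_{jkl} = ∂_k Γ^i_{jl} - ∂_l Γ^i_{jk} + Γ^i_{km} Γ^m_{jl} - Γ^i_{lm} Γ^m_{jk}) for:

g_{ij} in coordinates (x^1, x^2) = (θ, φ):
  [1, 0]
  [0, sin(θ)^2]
Non-zero Christoffel symbols (Γ^k_{ij} = Γ^k_{ji}):
Γ^θ_{φ φ} = -sin(2*θ)/2
Γ^φ_{θ φ} = 1/tan(θ)
R^θ_{φ θ φ} = ∂_θ Γ^θ_{φ φ} - ∂_φ Γ^θ_{φ θ} + Γ^θ_{θ m} Γ^m_{φ φ} - Γ^θ_{φ m} Γ^m_{φ θ}
  = (-cos(2*θ)) - (0) + (0) - (-cos(θ)^2) = sin(θ)^2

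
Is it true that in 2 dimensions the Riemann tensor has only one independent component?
The number of independent components is n^2(n^2-1)/12 = 4·3/12 = 1 for n = 2 (e.g. R_{1212}).
Yes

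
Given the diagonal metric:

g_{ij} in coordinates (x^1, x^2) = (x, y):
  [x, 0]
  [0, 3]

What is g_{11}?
With x^1 = x, x^2 = y, g_{11} = g_{xx} is the row-1, column-1 entry of the matrix.
g_{11} = x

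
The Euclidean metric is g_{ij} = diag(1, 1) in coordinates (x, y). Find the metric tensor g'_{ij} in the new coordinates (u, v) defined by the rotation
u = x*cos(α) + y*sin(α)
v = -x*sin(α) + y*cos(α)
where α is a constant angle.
Invert the transformation: x = u*cos(α) - v*sin(α), y = u*sin(α) + v*cos(α)
g'_{ij} = (∂x^k/∂x'^i)(∂x^l/∂x'^j) g_{kl}; with g_{kl} = δ_{kl} this is Σ_k (∂x^k/∂x'^i)(∂x^k/∂x'^j).
Jacobian: ∂x/∂u = cos(α), ∂x/∂v = -sin(α), ∂y/∂u = sin(α), ∂y/∂v = cos(α)
g'_{uu} = (cos(α))(cos(α)) + (sin(α))(sin(α)) = 1
g'_{uv} = (cos(α))(-sin(α)) + (sin(α))(cos(α)) = 0
g'_{vv} = (-sin(α))(-sin(α)) + (cos(α))(cos(α)) = 1
g'_{ij} = diag(1, 1)
The Euclidean metric is invariant under rotations.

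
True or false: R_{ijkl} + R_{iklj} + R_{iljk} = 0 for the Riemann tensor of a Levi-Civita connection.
This is the first (algebraic) Bianchi identity.
True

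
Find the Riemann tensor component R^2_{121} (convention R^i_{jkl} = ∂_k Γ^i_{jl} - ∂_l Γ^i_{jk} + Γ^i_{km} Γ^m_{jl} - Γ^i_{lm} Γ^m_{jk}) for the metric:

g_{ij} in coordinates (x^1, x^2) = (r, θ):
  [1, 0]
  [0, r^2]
Non-zero Christoffel symbols (Γ^k_{ij} = Γ^k_{ji}):
Γ^r_{θ θ} = -r
Γ^θ_{r θ} = 1/r
R^θ_{r θ r} = ∂_θ Γ^θ_{r r} - ∂_r Γ^θ_{r θ} + Γ^θ_{θ m} Γ^m_{r r} - Γ^θ_{r m} Γ^m_{r θ}
  = (0) - (-1/r^2) + (0) - (1/r^2) = 0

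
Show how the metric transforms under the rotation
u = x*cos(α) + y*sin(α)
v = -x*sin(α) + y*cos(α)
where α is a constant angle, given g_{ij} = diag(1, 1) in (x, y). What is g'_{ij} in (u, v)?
Invert the transformation: x = u*cos(α) - v*sin(α), y = u*sin(α) + v*cos(α)
g'_{ij} = (∂x^k/∂x'^i)(∂x^l/∂x'^j) g_{kl}; with g_{kl} = δ_{kl} this is Σ_k (∂x^k/∂x'^i)(∂x^k/∂x'^j).
Jacobian: ∂x/∂u = cos(α), ∂x/∂v = -sin(α), ∂y/∂u = sin(α), ∂y/∂v = cos(α)
g'_{uu} = (cos(α))(cos(α)) + (sin(α))(sin(α)) = 1
g'_{uv} = (cos(α))(-sin(α)) + (sin(α))(cos(α)) = 0
g'_{vv} = (-sin(α))(-sin(α)) + (cos(α))(cos(α)) = 1
g'_{ij} = diag(1, 1)
The Euclidean metric is invariant under rotations.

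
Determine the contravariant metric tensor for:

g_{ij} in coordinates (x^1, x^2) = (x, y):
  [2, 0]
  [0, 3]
The metric is diagonal, so g^{ij} is diagonal with entries 1/g_{ii}: diag(1/2, 1/3).
g^{ij}:
  [1/2, 0]
  [0, 1/3]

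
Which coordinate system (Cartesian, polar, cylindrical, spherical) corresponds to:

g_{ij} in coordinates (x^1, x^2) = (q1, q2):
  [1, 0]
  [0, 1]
All components are constant and the metric is the identity, i.e. orthonormal rectilinear coordinates.
Cartesian (2D) coordinates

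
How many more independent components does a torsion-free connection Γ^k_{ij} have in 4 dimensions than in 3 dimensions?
Independent components in n dimensions: n × n(n+1)/2 = n^2(n+1)/2.
4D: 4 × 10 = 40
3D: 3 × 6 = 18
Difference = 40 - 18 = 22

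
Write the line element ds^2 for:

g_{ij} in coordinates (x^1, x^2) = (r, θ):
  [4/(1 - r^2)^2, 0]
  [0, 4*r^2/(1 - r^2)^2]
ds^2 = g_{ij} dx^i dx^j; only the non-zero components contribute.
ds^2 = (4/(1 - r^2)^2) dr^2 + (4*r^2/(1 - r^2)^2) dθ^2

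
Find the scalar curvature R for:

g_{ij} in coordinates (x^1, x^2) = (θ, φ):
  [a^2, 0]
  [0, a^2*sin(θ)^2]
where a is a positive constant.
Non-zero Christoffel symbols (Γ^k_{ij} = Γ^k_{ji}):
Γ^θ_{φ φ} = -sin(2*θ)/2
Γ^φ_{θ φ} = 1/tan(θ)
Ricci tensor (R_{ij} = R^k_{ikj}): R_{θθ} = 1, R_{θφ} = 0, R_{φφ} = sin(θ)^2
Inverse metric: g^{θθ} = 1/a^2, g^{φφ} = 1/(a^2*sin(θ)^2)
R = g^{ij} R_{ij} = (1/a^2)(1) + (1/(a^2*sin(θ)^2))(sin(θ)^2) = 2/a^2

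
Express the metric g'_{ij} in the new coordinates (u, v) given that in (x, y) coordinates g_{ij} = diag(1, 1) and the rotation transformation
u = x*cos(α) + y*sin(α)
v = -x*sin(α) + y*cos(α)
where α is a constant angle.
Invert the transformation: x = u*cos(α) - v*sin(α), y = u*sin(α) + v*cos(α)
g'_{ij} = (∂x^k/∂x'^i)(∂x^l/∂x'^j) g_{kl}; with g_{kl} = δ_{kl} this is Σ_k (∂x^k/∂x'^i)(∂x^k/∂x'^j).
Jacobian: ∂x/∂u = cos(α), ∂x/∂v = -sin(α), ∂y/∂u = sin(α), ∂y/∂v = cos(α)
g'_{uu} = (cos(α))(cos(α)) + (sin(α))(sin(α)) = 1
g'_{uv} = (cos(α))(-sin(α)) + (sin(α))(cos(α)) = 0
g'_{vv} = (-sin(α))(-sin(α)) + (cos(α))(cos(α)) = 1
g'_{ij} = diag(1, 1)
The Euclidean metric is invariant under rotations.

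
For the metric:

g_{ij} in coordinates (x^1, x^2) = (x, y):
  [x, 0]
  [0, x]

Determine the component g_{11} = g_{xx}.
With x^1 = x, x^2 = y, g_{11} = g_{xx} is the row-1, column-1 entry of the matrix.
g_{11} = x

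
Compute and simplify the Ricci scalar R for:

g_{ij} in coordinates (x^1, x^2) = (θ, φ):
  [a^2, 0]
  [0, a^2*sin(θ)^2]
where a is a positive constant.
Non-zero Christoffel symbols (Γ^k_{ij} = Γ^k_{ji}):
Γ^θ_{φ φ} = -sin(2*θ)/2
Γ^φ_{θ φ} = 1/tan(θ)
Ricci tensor (R_{ij} = R^k_{ikj}): R_{θθ} = 1, R_{θφ} = 0, R_{φφ} = sin(θ)^2
Inverse metric: g^{θθ} = 1/a^2, g^{φφ} = 1/(a^2*sin(θ)^2)
R = g^{ij} R_{ij} = (1/a^2)(1) + (1/(a^2*sin(θ)^2))(sin(θ)^2) = 2/a^2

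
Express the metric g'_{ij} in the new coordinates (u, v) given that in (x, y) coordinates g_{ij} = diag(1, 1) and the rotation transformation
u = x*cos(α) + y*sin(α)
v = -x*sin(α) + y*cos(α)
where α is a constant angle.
Invert the transformation: x = u*cos(α) - v*sin(α), y = u*sin(α) + v*cos(α)
g'_{ij} = (∂x^k/∂x'^i)(∂x^l/∂x'^j) g_{kl}; with g_{kl} = δ_{kl} this is Σ_k (∂x^k/∂x'^i)(∂x^k/∂x'^j).
Jacobian: ∂x/∂u = cos(α), ∂x/∂v = -sin(α), ∂y/∂u = sin(α), ∂y/∂v = cos(α)
g'_{uu} = (cos(α))(cos(α)) + (sin(α))(sin(α)) = 1
g'_{uv} = (cos(α))(-sin(α)) + (sin(α))(cos(α)) = 0
g'_{vv} = (-sin(α))(-sin(α)) + (cos(α))(cos(α)) = 1
g'_{ij} = diag(1, 1)
The Euclidean metric is invariant under rotations.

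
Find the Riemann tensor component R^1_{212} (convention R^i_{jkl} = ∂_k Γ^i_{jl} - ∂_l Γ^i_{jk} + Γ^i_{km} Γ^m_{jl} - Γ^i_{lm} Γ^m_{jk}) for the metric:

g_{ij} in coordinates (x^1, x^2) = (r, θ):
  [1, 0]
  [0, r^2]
Non-zero Christoffel symbols (Γ^k_{ij} = Γ^k_{ji}):
Γ^r_{θ θ} = -r
Γ^θ_{r θ} = 1/r
R^r_{θ r θ} = ∂_r Γ^r_{θ θ} - ∂_θ Γ^r_{θ r} + Γ^r_{r m} Γ^m_{θ θ} - Γ^r_{θ m} Γ^m_{θ r}
  = (-1) - (0) + (0) - (-1) = 0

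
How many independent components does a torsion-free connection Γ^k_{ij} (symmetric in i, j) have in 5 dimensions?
Γ^k_{ij} has n choices for the upper index and n(n+1)/2 independent symmetric lower index pairs.
Total = 5 × 5×6/2 = 5 × 15 = 75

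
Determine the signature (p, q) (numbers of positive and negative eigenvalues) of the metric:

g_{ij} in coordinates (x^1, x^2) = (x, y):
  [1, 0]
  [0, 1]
The metric is diagonal, so its eigenvalues are the diagonal entries: 1, 1 (at a generic point, where coordinate-dependent entries are positive).
2 positive, 0 negative.
(2, 0) - Riemannian (positive definite)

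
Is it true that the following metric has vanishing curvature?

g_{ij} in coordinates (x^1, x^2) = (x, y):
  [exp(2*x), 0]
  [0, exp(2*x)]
Non-zero Christoffel symbols:
Γ^x_{x x} = 1
Γ^x_{y y} = -1
Γ^y_{x y} = 1
Ricci tensor: R_{xx} = 0, R_{xy} = 0, R_{yy} = 0
All R_{ij} vanish; in 2 dimensions the Riemann tensor is fully determined by the Ricci tensor, so R^i_{jkl} = 0: the metric is flat (curvilinear coordinates on flat space).
Yes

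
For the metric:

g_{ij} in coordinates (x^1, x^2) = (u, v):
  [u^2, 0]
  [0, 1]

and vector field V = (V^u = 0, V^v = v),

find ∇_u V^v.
Non-zero Christoffel symbols:
Γ^u_{u u} = 1/u
∇_u V^v = ∂_u V^v + Γ^v_{u j} V^j
  = (0) + (0)(0) + (0)(v)
  = 0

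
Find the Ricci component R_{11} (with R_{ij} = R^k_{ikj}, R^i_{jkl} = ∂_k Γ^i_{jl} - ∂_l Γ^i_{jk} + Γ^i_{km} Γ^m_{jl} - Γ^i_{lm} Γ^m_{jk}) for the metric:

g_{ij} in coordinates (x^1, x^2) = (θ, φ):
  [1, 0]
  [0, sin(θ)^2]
Non-zero Christoffel symbols (Γ^k_{ij} = Γ^k_{ji}):
Γ^θ_{φ φ} = -sin(2*θ)/2
Γ^φ_{θ φ} = 1/tan(θ)
R^θ_{θ θ θ} = 0 (a repeated index in an antisymmetric pair)
R^φ_{θ φ θ} = ∂_φ Γ^φ_{θ θ} - ∂_θ Γ^φ_{θ φ} + Γ^φ_{φ m} Γ^m_{θ θ} - Γ^φ_{θ m} Γ^m_{θ φ}
  = (0) - (-1/sin(θ)^2) + (0) - (1/tan(θ)^2) = 1
R_{θθ} = R^θ_{θ θ θ} + R^φ_{θ φ θ} = (0) + (1) = 1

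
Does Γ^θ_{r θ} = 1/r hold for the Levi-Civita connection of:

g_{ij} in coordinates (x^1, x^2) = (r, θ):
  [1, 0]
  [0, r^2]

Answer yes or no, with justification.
Γ^θ_{r θ} = (1/2) g^{θθ} (∂_r g_{θθ} + ∂_θ g_{θr} - ∂_θ g_{rθ}) = (1/2)(1/r^2)((2*r) + (0) - (0)) = 1/r
This equals the proposed value 1/r.
Yes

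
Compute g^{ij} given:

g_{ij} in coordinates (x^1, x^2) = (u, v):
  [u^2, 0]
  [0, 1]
The metric is diagonal, so g^{ij} is diagonal with entries 1/g_{ii}: diag(1/(u^2), 1).
g^{ij}:
  [1/u^2, 0]
  [0, 1]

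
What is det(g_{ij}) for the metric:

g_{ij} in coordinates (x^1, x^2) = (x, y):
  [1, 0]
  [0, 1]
For a 2×2 metric: det(g) = g_{11}·g_{22} - g_{12}·g_{21}
= (1)·(1) - (0)·(0)
= 1 - 0
det(g) = 1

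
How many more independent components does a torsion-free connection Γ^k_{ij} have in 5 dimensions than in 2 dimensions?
Independent components in n dimensions: n × n(n+1)/2 = n^2(n+1)/2.
5D: 5 × 15 = 75
2D: 2 × 3 = 6
Difference = 75 - 6 = 69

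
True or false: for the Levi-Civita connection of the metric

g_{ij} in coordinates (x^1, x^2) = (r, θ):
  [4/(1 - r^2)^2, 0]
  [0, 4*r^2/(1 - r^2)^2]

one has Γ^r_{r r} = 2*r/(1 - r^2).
Γ^r_{r r} = (1/2) g^{rr} (∂_r g_{rr} + ∂_r g_{rr} - ∂_r g_{rr}) = (1/2)((1 - r^2)^2/4)((16*r/(1 - r^2)^3) + (16*r/(1 - r^2)^3) - (16*r/(1 - r^2)^3)) = 2*r/(1 - r^2)
This equals the proposed value 2*r/(1 - r^2).
True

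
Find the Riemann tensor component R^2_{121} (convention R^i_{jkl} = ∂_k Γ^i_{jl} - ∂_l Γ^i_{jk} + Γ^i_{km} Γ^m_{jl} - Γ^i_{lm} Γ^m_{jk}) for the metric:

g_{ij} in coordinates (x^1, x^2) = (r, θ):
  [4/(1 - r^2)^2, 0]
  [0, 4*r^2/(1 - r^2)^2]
Non-zero Christoffel symbols (Γ^k_{ij} = Γ^k_{ji}):
Γ^r_{r r} = 2*r/(1 - r^2)
Γ^r_{θ θ} = (r^3 + r)/(r^2 - 1)
Γ^θ_{r θ} = (-r^2 - 1)/(r^3 - r)
R^θ_{r θ r} = ∂_θ Γ^θ_{r r} - ∂_r Γ^θ_{r θ} + Γ^θ_{θ m} Γ^m_{r r} - Γ^θ_{r m} Γ^m_{r θ}
  = (0) - ((r^4 + 4*r^2 - 1)/(r^3 - r)^2) + (2*(r^2 + 1)/(r^2 - 1)^2) - ((r^2 + 1)^2/(r^3 - r)^2) = -4/(r^2 - 1)^2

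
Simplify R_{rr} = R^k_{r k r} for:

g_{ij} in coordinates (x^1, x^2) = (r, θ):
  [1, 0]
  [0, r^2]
Non-zero Christoffel symbols (Γ^k_{ij} = Γ^k_{ji}):
Γ^r_{θ θ} = -r
Γ^θ_{r θ} = 1/r
R^r_{r r r} = 0 (a repeated index in an antisymmetric pair)
R^θ_{r θ r} = ∂_θ Γ^θ_{r r} - ∂_r Γ^θ_{r θ} + Γ^θ_{θ m} Γ^m_{r r} - Γ^θ_{r m} Γ^m_{r θ}
  = (0) - (-1/r^2) + (0) - (1/r^2) = 0
R_{rr} = R^r_{r r r} + R^θ_{r θ r} = (0) + (0) = 0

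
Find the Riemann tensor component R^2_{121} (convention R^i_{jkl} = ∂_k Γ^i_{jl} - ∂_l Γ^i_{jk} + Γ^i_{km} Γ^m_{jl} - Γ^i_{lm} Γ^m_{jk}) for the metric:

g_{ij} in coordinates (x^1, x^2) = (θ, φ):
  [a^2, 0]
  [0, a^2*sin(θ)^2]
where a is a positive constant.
Non-zero Christoffel symbols (Γ^k_{ij} = Γ^k_{ji}):
Γ^θ_{φ φ} = -sin(2*θ)/2
Γ^φ_{θ φ} = 1/tan(θ)
R^φ_{θ φ θ} = ∂_φ Γ^φ_{θ θ} - ∂_θ Γ^φ_{θ φ} + Γ^φ_{φ m} Γ^m_{θ θ} - Γ^φ_{θ m} Γ^m_{θ φ}
  = (0) - (-1/sin(θ)^2) + (0) - (1/tan(θ)^2) = 1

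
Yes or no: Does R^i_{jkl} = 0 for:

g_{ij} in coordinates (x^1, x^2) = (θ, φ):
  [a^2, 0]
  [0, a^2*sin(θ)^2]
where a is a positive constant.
Non-zero Christoffel symbols:
Γ^θ_{φ φ} = -sin(2*θ)/2
Γ^φ_{θ φ} = 1/tan(θ)
Ricci tensor: R_{θθ} = 1, R_{θφ} = 0, R_{φφ} = sin(θ)^2
The Ricci tensor is non-zero, so the Riemann tensor is non-zero: not flat.
No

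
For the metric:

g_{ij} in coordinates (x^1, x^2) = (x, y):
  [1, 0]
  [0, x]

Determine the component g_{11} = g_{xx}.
With x^1 = x, x^2 = y, g_{11} = g_{xx} is the row-1, column-1 entry of the matrix.
g_{11} = 1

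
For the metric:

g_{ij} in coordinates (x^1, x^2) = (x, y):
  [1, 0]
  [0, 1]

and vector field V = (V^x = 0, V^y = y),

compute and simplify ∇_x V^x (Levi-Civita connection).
All Christoffel symbols are zero.
∇_x V^x = ∂_x V^x + Γ^x_{x j} V^j
  = (0) + (0)(0) + (0)(y)
  = 0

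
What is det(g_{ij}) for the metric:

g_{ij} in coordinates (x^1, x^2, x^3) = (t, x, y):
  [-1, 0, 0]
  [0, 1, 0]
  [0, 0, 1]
Diagonal metric: det(g) = g_{11}·g_{22}·g_{33}
= (-1)·(1)·(1)
det(g) = -1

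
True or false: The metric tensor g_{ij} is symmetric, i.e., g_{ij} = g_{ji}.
By definition the metric is a symmetric bilinear form, g_{ij} = g_{ji}.
True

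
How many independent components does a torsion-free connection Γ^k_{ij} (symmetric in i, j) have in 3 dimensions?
Γ^k_{ij} has n choices for the upper index and n(n+1)/2 independent symmetric lower index pairs.
Total = 3 × 3×4/2 = 3 × 6 = 18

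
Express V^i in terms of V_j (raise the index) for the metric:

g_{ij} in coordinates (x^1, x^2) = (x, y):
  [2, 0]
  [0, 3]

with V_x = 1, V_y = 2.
Inverse metric (diagonal): g^{xx} = 1/2, g^{yy} = 1/3
V^i = g^{ij} V_j:
V^x = (1/2)(1) + (0)(2) = 1/2
V^y = (0)(1) + (1/3)(2) = 2/3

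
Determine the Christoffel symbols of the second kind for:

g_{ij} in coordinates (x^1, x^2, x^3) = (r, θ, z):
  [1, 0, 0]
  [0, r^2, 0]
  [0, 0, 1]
Using Γ^k_{ij} = (1/2) g^{km} (∂_i g_{mj} + ∂_j g_{mi} - ∂_m g_{ij}); the metric is diagonal, so only the m = k term contributes.
Non-zero symbols (using the symmetry Γ^k_{ij} = Γ^k_{ji}):
Γ^r_{θ θ} = (1/2) g^{rr} (∂_θ g_{rθ} + ∂_θ g_{rθ} - ∂_r g_{θθ}) = (1/2)(1)((0) + (0) - (2*r)) = -r
Γ^θ_{r θ} = (1/2) g^{θθ} (∂_r g_{θθ} + ∂_θ g_{θr} - ∂_θ g_{rθ}) = (1/2)(1/r^2)((2*r) + (0) - (0)) = 1/r
All other Christoffel symbols are zero.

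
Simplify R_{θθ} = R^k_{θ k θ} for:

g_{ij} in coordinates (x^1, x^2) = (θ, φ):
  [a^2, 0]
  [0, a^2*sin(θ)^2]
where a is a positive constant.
Non-zero Christoffel symbols (Γ^k_{ij} = Γ^k_{ji}):
Γ^θ_{φ φ} = -sin(2*θ)/2
Γ^φ_{θ φ} = 1/tan(θ)
R^θ_{θ θ θ} = 0 (a repeated index in an antisymmetric pair)
R^φ_{θ φ θ} = ∂_φ Γ^φ_{θ θ} - ∂_θ Γ^φ_{θ φ} + Γ^φ_{φ m} Γ^m_{θ θ} - Γ^φ_{θ m} Γ^m_{θ φ}
  = (0) - (-1/sin(θ)^2) + (0) - (1/tan(θ)^2) = 1
R_{θθ} = R^θ_{θ θ θ} + R^φ_{θ φ θ} = (0) + (1) = 1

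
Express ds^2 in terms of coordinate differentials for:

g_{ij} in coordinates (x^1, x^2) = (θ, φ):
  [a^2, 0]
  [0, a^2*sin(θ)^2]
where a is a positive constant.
ds^2 = g_{ij} dx^i dx^j; only the non-zero components contribute.
ds^2 = a^2 dθ^2 + a^2*sin(θ)^2 dφ^2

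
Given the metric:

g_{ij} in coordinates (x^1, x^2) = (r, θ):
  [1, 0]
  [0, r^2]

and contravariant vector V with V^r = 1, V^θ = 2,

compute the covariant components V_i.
V_i = g_{ij} V^j:
V_r = (1)(1) + (0)(2) = 1
V_θ = (0)(1) + (r^2)(2) = 2*r^2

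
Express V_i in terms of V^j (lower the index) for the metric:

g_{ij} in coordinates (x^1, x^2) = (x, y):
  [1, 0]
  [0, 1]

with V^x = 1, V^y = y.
V_i = g_{ij} V^j:
V_x = (1)(1) + (0)(y) = 1
V_y = (0)(1) + (1)(y) = y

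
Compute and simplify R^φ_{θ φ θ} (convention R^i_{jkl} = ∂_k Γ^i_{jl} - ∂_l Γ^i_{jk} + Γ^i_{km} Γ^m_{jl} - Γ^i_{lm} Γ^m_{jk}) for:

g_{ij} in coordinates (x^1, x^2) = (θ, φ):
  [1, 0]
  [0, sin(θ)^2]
Non-zero Christoffel symbols (Γ^k_{ij} = Γ^k_{ji}):
Γ^θ_{φ φ} = -sin(2*θ)/2
Γ^φ_{θ φ} = 1/tan(θ)
R^φ_{θ φ θ} = ∂_φ Γ^φ_{θ θ} - ∂_θ Γ^φ_{θ φ} + Γ^φ_{φ m} Γ^m_{θ θ} - Γ^φ_{θ m} Γ^m_{θ φ}
  = (0) - (-1/sin(θ)^2) + (0) - (1/tan(θ)^2) = 1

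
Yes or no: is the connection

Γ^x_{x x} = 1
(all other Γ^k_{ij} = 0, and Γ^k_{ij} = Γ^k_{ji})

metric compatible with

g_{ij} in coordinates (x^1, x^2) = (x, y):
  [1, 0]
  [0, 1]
Using ∇_k g_{ij} = ∂_k g_{ij} - Γ^m_{ki} g_{mj} - Γ^m_{kj} g_{im}:
∇_x g_{xx} = (0) - (1) - (1) = -2 ≠ 0
So the connection is not metric compatible (it is not the Levi-Civita connection).
No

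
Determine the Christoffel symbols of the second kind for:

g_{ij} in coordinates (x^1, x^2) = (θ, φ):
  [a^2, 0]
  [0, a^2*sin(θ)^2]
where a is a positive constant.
Using Γ^k_{ij} = (1/2) g^{km} (∂_i g_{mj} + ∂_j g_{mi} - ∂_m g_{ij}); the metric is diagonal, so only the m = k term contributes.
Non-zero symbols (using the symmetry Γ^k_{ij} = Γ^k_{ji}):
Γ^θ_{φ φ} = (1/2) g^{θθ} (∂_φ g_{θφ} + ∂_φ g_{θφ} - ∂_θ g_{φφ}) = (1/2)(1/a^2)((0) + (0) - (a^2*sin(2*θ))) = -sin(2*θ)/2
Γ^φ_{θ φ} = (1/2) g^{φφ} (∂_θ g_{φφ} + ∂_φ g_{φθ} - ∂_φ g_{θφ}) = (1/2)(1/(a^2*sin(θ)^2))((a^2*sin(2*θ)) + (0) - (0)) = 1/tan(θ)
All other Christoffel symbols are zero.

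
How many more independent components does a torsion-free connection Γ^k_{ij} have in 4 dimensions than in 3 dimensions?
Independent components in n dimensions: n × n(n+1)/2 = n^2(n+1)/2.
4D: 4 × 10 = 40
3D: 3 × 6 = 18
Difference = 40 - 18 = 22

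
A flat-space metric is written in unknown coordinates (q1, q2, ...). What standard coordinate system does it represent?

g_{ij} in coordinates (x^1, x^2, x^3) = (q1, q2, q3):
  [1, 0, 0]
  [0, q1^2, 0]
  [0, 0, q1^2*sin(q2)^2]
The line element ds^2 = dq1^2 + q1^2 dq2^2 + q1^2 sin(q2)^2 dq3^2 is dr^2 + r^2 dθ^2 + r^2 sin(θ)^2 dφ^2 with q1 = r, q2 = θ, q3 = φ.
spherical coordinates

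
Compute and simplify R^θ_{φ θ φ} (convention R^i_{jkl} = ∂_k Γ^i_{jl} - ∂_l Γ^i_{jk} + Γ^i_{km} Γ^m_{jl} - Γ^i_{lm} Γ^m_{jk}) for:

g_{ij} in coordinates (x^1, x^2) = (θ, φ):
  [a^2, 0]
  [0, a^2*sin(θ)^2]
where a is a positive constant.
Non-zero Christoffel symbols (Γ^k_{ij} = Γ^k_{ji}):
Γ^θ_{φ φ} = -sin(2*θ)/2
Γ^φ_{θ φ} = 1/tan(θ)
R^θ_{φ θ φ} = ∂_θ Γ^θ_{φ φ} - ∂_φ Γ^θ_{φ θ} + Γ^θ_{θ m} Γ^m_{φ φ} - Γ^θ_{φ m} Γ^m_{φ θ}
  = (-cos(2*θ)) - (0) + (0) - (-cos(θ)^2) = sin(θ)^2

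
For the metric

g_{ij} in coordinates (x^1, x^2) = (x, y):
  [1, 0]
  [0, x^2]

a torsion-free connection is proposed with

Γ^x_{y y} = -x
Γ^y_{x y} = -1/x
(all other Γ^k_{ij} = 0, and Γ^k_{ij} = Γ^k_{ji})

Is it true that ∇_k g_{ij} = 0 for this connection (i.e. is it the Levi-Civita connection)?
Using ∇_k g_{ij} = ∂_k g_{ij} - Γ^m_{ki} g_{mj} - Γ^m_{kj} g_{im}:
∇_x g_{yy} = (2*x) - (-x) - (-x) = 4*x ≠ 0
So the connection is not metric compatible (it is not the Levi-Civita connection).
No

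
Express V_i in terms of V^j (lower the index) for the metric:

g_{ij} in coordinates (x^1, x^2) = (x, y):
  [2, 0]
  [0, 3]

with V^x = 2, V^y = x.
V_i = g_{ij} V^j:
V_x = (2)(2) + (0)(x) = 4
V_y = (0)(2) + (3)(x) = 3*x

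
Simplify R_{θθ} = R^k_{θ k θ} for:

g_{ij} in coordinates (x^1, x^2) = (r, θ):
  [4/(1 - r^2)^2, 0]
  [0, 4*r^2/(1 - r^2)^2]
Non-zero Christoffel symbols (Γ^k_{ij} = Γ^k_{ji}):
Γ^r_{r r} = 2*r/(1 - r^2)
Γ^r_{θ θ} = (r^3 + r)/(r^2 - 1)
Γ^θ_{r θ} = (-r^2 - 1)/(r^3 - r)
R^r_{θ r θ} = ∂_r Γ^r_{θ θ} - ∂_θ Γ^r_{θ r} + Γ^r_{r m} Γ^m_{θ θ} - Γ^r_{θ m} Γ^m_{θ r}
  = ((r^4 - 4*r^2 - 1)/(r^2 - 1)^2) - (0) + (-2*r^2*(r^2 + 1)/(r^2 - 1)^2) - (-(r^2 + 1)^2/(r^2 - 1)^2) = -4*r^2/(r^2 - 1)^2
R^θ_{θ θ θ} = 0 (a repeated index in an antisymmetric pair)
R_{θθ} = R^r_{θ r θ} + R^θ_{θ θ θ} = (-4*r^2/(r^2 - 1)^2) + (0) = -4*r^2/(r^2 - 1)^2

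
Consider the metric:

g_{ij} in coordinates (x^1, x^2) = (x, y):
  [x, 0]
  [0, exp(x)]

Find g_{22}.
With x^1 = x, x^2 = y, g_{22} = g_{yy} is the row-2, column-2 entry of the matrix.
g_{22} = exp(x)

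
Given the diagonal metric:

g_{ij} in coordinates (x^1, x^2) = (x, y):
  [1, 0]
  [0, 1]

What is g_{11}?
With x^1 = x, x^2 = y, g_{11} = g_{xx} is the row-1, column-1 entry of the matrix.
g_{11} = 1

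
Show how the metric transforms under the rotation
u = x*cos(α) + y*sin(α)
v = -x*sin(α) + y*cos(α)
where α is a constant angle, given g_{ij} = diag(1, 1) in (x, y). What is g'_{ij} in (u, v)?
Invert the transformation: x = u*cos(α) - v*sin(α), y = u*sin(α) + v*cos(α)
g'_{ij} = (∂x^k/∂x'^i)(∂x^l/∂x'^j) g_{kl}; with g_{kl} = δ_{kl} this is Σ_k (∂x^k/∂x'^i)(∂x^k/∂x'^j).
Jacobian: ∂x/∂u = cos(α), ∂x/∂v = -sin(α), ∂y/∂u = sin(α), ∂y/∂v = cos(α)
g'_{uu} = (cos(α))(cos(α)) + (sin(α))(sin(α)) = 1
g'_{uv} = (cos(α))(-sin(α)) + (sin(α))(cos(α)) = 0
g'_{vv} = (-sin(α))(-sin(α)) + (cos(α))(cos(α)) = 1
g'_{ij} = diag(1, 1)
The Euclidean metric is invariant under rotations.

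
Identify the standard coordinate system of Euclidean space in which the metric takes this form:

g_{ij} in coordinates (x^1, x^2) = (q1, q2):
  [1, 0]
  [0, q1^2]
The line element ds^2 = dq1^2 + q1^2 dq2^2 is dr^2 + r^2 dθ^2 with q1 = r, q2 = θ.
polar coordinates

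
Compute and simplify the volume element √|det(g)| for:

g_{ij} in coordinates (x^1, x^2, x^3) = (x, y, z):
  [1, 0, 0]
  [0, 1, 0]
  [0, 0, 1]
det(g) = 1
√|det(g)| = 1
Volume element: dV = 1 dx dy dz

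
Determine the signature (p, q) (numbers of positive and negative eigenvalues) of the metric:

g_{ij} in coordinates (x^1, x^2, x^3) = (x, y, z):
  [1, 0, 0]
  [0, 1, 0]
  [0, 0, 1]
The metric is diagonal, so its eigenvalues are the diagonal entries: 1, 1, 1 (at a generic point, where coordinate-dependent entries are positive).
3 positive, 0 negative.
(3, 0) - Riemannian (positive definite)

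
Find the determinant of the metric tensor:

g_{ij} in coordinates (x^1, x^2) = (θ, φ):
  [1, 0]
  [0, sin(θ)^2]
For a 2×2 metric: det(g) = g_{11}·g_{22} - g_{12}·g_{21}
= (1)·(sin(θ)^2) - (0)·(0)
= sin(θ)^2 - 0
det(g) = sin(θ)^2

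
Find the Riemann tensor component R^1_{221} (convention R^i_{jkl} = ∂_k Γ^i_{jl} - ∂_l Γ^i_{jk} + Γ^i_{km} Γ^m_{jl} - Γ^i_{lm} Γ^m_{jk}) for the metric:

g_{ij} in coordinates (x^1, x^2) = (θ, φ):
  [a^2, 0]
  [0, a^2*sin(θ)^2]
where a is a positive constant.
Non-zero Christoffel symbols (Γ^k_{ij} = Γ^k_{ji}):
Γ^θ_{φ φ} = -sin(2*θ)/2
Γ^φ_{θ φ} = 1/tan(θ)
R^θ_{φ φ θ} = ∂_φ Γ^θ_{φ θ} - ∂_θ Γ^θ_{φ φ} + Γ^θ_{φ m} Γ^m_{φ θ} - Γ^θ_{θ m} Γ^m_{φ φ}
  = (0) - (-cos(2*θ)) + (-cos(θ)^2) - (0) = -sin(θ)^2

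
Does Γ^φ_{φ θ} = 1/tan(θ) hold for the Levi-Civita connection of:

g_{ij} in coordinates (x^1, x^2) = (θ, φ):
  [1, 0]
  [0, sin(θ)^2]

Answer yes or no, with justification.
Γ^φ_{φ θ} = (1/2) g^{φφ} (∂_φ g_{φθ} + ∂_θ g_{φφ} - ∂_φ g_{φθ}) = (1/2)(1/sin(θ)^2)((0) + (sin(2*θ)) - (0)) = 1/tan(θ)
This equals the proposed value 1/tan(θ).
Yes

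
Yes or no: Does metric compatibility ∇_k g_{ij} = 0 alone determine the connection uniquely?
One also needs vanishing torsion; metric compatibility plus torsion-freeness singles out the Levi-Civita connection.
No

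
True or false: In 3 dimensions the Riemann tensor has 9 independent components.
n^2(n^2-1)/12 = 9·8/12 = 6 independent components for n = 3.
False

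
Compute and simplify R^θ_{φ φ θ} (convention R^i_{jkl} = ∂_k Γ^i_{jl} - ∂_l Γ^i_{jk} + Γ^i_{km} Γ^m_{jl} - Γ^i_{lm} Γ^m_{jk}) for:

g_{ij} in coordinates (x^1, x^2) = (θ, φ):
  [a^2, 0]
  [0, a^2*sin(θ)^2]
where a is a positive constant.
Non-zero Christoffel symbols (Γ^k_{ij} = Γ^k_{ji}):
Γ^θ_{φ φ} = -sin(2*θ)/2
Γ^φ_{θ φ} = 1/tan(θ)
R^θ_{φ φ θ} = ∂_φ Γ^θ_{φ θ} - ∂_θ Γ^θ_{φ φ} + Γ^θ_{φ m} Γ^m_{φ θ} - Γ^θ_{θ m} Γ^m_{φ φ}
  = (0) - (-cos(2*θ)) + (-cos(θ)^2) - (0) = -sin(θ)^2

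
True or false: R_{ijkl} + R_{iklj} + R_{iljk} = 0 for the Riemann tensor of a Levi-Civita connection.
This is the first (algebraic) Bianchi identity.
True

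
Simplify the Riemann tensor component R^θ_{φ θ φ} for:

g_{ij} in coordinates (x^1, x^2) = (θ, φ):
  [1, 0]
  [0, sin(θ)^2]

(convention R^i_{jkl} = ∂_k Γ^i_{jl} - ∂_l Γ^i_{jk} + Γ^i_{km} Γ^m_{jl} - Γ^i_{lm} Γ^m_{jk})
Non-zero Christoffel symbols (Γ^k_{ij} = Γ^k_{ji}):
Γ^θ_{φ φ} = -sin(2*θ)/2
Γ^φ_{θ φ} = 1/tan(θ)
R^θ_{φ θ φ} = ∂_θ Γ^θ_{φ φ} - ∂_φ Γ^θ_{φ θ} + Γ^θ_{θ m} Γ^m_{φ φ} - Γ^θ_{φ m} Γ^m_{φ θ}
  = (-cos(2*θ)) - (0) + (0) - (-cos(θ)^2) = sin(θ)^2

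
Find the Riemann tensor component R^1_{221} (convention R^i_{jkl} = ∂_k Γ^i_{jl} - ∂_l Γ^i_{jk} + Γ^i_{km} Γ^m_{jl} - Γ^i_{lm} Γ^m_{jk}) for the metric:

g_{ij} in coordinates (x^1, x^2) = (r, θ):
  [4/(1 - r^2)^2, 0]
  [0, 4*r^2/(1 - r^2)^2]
Non-zero Christoffel symbols (Γ^k_{ij} = Γ^k_{ji}):
Γ^r_{r r} = 2*r/(1 - r^2)
Γ^r_{θ θ} = (r^3 + r)/(r^2 - 1)
Γ^θ_{r θ} = (-r^2 - 1)/(r^3 - r)
R^r_{θ θ r} = ∂_θ Γ^r_{θ r} - ∂_r Γ^r_{θ θ} + Γ^r_{θ m} Γ^m_{θ r} - Γ^r_{r m} Γ^m_{θ θ}
  = (0) - ((r^4 - 4*r^2 - 1)/(r^2 - 1)^2) + (-(r^2 + 1)^2/(r^2 - 1)^2) - (-2*r^2*(r^2 + 1)/(r^2 - 1)^2) = 4*r^2/(r^2 - 1)^2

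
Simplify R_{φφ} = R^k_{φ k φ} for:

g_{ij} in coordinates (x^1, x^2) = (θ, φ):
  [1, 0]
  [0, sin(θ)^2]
Non-zero Christoffel symbols (Γ^k_{ij} = Γ^k_{ji}):
Γ^θ_{φ φ} = -sin(2*θ)/2
Γ^φ_{θ φ} = 1/tan(θ)
R^θ_{φ θ φ} = ∂_θ Γ^θ_{φ φ} - ∂_φ Γ^θ_{φ θ} + Γ^θ_{θ m} Γ^m_{φ φ} - Γ^θ_{φ m} Γ^m_{φ θ}
  = (-cos(2*θ)) - (0) + (0) - (-cos(θ)^2) = sin(θ)^2
R^φ_{φ φ φ} = 0 (a repeated index in an antisymmetric pair)
R_{φφ} = R^θ_{φ θ φ} + R^φ_{φ φ φ} = (sin(θ)^2) + (0) = sin(θ)^2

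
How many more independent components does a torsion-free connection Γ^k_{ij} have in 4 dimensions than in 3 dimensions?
Independent components in n dimensions: n × n(n+1)/2 = n^2(n+1)/2.
4D: 4 × 10 = 40
3D: 3 × 6 = 18
Difference = 40 - 18 = 22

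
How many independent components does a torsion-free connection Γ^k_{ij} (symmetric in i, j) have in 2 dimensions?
Γ^k_{ij} has n choices for the upper index and n(n+1)/2 independent symmetric lower index pairs.
Total = 2 × 2×3/2 = 2 × 3 = 6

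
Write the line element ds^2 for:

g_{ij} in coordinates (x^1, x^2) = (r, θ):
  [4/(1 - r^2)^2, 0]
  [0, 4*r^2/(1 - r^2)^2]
ds^2 = g_{ij} dx^i dx^j; only the non-zero components contribute.
ds^2 = (4/(1 - r^2)^2) dr^2 + (4*r^2/(1 - r^2)^2) dθ^2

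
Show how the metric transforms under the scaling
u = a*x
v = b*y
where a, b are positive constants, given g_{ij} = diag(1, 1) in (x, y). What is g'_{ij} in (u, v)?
Invert the transformation: x = u/a, y = v/b
g'_{ij} = (∂x^k/∂x'^i)(∂x^l/∂x'^j) g_{kl}; with g_{kl} = δ_{kl} this is Σ_k (∂x^k/∂x'^i)(∂x^k/∂x'^j).
Jacobian: ∂x/∂u = 1/a, ∂x/∂v = 0, ∂y/∂u = 0, ∂y/∂v = 1/b
g'_{uu} = (1/a)(1/a) + (0)(0) = 1/a^2
g'_{uv} = (1/a)(0) + (0)(1/b) = 0
g'_{vv} = (0)(0) + (1/b)(1/b) = 1/b^2
g'_{ij} = diag(1/a^2, 1/b^2)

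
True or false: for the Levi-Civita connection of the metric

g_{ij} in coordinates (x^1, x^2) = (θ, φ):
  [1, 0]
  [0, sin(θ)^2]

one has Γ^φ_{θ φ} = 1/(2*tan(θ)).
Γ^φ_{θ φ} = (1/2) g^{φφ} (∂_θ g_{φφ} + ∂_φ g_{φθ} - ∂_φ g_{θφ}) = (1/2)(1/sin(θ)^2)((sin(2*θ)) + (0) - (0)) = 1/tan(θ)
This differs from the proposed value 1/(2*tan(θ)).
False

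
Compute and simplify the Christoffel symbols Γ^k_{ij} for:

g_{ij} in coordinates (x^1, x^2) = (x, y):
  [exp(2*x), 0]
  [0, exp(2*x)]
Using Γ^k_{ij} = (1/2) g^{km} (∂_i g_{mj} + ∂_j g_{mi} - ∂_m g_{ij}); the metric is diagonal, so only the m = k term contributes.
Non-zero symbols (using the symmetry Γ^k_{ij} = Γ^k_{ji}):
Γ^x_{x x} = (1/2) g^{xx} (∂_x g_{xx} + ∂_x g_{xx} - ∂_x g_{xx}) = (1/2)(exp(-2*x))((2*exp(2*x)) + (2*exp(2*x)) - (2*exp(2*x))) = 1
Γ^x_{y y} = (1/2) g^{xx} (∂_y g_{xy} + ∂_y g_{xy} - ∂_x g_{yy}) = (1/2)(exp(-2*x))((0) + (0) - (2*exp(2*x))) = -1
Γ^y_{x y} = (1/2) g^{yy} (∂_x g_{yy} + ∂_y g_{yx} - ∂_y g_{xy}) = (1/2)(exp(-2*x))((2*exp(2*x)) + (0) - (0)) = 1
All other Christoffel symbols are zero.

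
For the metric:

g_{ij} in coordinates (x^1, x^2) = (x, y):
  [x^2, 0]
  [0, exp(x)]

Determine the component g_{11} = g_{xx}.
With x^1 = x, x^2 = y, g_{11} = g_{xx} is the row-1, column-1 entry of the matrix.
g_{11} = x^2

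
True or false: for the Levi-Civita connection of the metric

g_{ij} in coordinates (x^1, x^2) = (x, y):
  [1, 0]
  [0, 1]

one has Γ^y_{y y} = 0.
Γ^y_{y y} = (1/2) g^{yy} (∂_y g_{yy} + ∂_y g_{yy} - ∂_y g_{yy}) = (1/2)(1)((0) + (0) - (0)) = 0
This equals the proposed value 0.
True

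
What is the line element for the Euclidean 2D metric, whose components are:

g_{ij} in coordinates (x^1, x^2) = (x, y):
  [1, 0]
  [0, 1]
ds^2 = g_{ij} dx^i dx^j; only the non-zero components contribute.
ds^2 = dx^2 + dy^2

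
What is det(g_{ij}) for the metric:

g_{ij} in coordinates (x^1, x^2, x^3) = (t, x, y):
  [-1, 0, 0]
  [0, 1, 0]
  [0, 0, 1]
Diagonal metric: det(g) = g_{11}·g_{22}·g_{33}
= (-1)·(1)·(1)
det(g) = -1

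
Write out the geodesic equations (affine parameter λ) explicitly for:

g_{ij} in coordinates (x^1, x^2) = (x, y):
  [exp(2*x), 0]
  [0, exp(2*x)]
Geodesic equation: d^2x^k/dλ^2 + Γ^k_{ij} (dx^i/dλ)(dx^j/dλ) = 0.
Non-zero Christoffel symbols:
Γ^x_{x x} = 1
Γ^x_{y y} = -1
Γ^y_{x y} = 1
Substituting (the symmetric pair Γ^k_{ij}, Γ^k_{ji} combines into a factor 2):
d^2x/dλ^2 + (dx/dλ)^2 - (dy/dλ)^2 = 0
d^2y/dλ^2 + 2 (dx/dλ)(dy/dλ) = 0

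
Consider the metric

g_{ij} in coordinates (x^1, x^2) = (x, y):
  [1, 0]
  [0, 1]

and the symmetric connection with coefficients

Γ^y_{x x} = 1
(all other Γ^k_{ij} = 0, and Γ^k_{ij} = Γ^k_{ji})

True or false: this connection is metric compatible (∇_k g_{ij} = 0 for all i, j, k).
Using ∇_k g_{ij} = ∂_k g_{ij} - Γ^m_{ki} g_{mj} - Γ^m_{kj} g_{im}:
∇_x g_{xy} = (0) - (1) - (0) = -1 ≠ 0
So the connection is not metric compatible (it is not the Levi-Civita connection).
False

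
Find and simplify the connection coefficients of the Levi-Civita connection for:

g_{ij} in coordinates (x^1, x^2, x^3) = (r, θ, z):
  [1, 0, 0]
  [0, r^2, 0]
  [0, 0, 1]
Using Γ^k_{ij} = (1/2) g^{km} (∂_i g_{mj} + ∂_j g_{mi} - ∂_m g_{ij}); the metric is diagonal, so only the m = k term contributes.
Non-zero symbols (using the symmetry Γ^k_{ij} = Γ^k_{ji}):
Γ^r_{θ θ} = (1/2) g^{rr} (∂_θ g_{rθ} + ∂_θ g_{rθ} - ∂_r g_{θθ}) = (1/2)(1)((0) + (0) - (2*r)) = -r
Γ^θ_{r θ} = (1/2) g^{θθ} (∂_r g_{θθ} + ∂_θ g_{θr} - ∂_θ g_{rθ}) = (1/2)(1/r^2)((2*r) + (0) - (0)) = 1/r
All other Christoffel symbols are zero.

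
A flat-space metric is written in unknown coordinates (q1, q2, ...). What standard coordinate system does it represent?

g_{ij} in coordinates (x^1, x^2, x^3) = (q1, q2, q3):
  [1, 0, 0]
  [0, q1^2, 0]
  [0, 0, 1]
The line element ds^2 = dq1^2 + q1^2 dq2^2 + dq3^2 is dr^2 + r^2 dθ^2 + dz^2 with q1 = r, q2 = θ, q3 = z.
cylindrical coordinates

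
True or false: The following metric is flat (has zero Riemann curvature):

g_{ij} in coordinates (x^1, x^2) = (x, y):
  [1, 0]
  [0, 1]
All metric components are constant, so every Christoffel symbol vanishes and R^i_{jkl} = 0.
True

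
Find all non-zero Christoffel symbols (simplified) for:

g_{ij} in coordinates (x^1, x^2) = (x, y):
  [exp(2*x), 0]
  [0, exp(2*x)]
Using Γ^k_{ij} = (1/2) g^{km} (∂_i g_{mj} + ∂_j g_{mi} - ∂_m g_{ij}); the metric is diagonal, so only the m = k term contributes.
Non-zero symbols (using the symmetry Γ^k_{ij} = Γ^k_{ji}):
Γ^x_{x x} = (1/2) g^{xx} (∂_x g_{xx} + ∂_x g_{xx} - ∂_x g_{xx}) = (1/2)(exp(-2*x))((2*exp(2*x)) + (2*exp(2*x)) - (2*exp(2*x))) = 1
Γ^x_{y y} = (1/2) g^{xx} (∂_y g_{xy} + ∂_y g_{xy} - ∂_x g_{yy}) = (1/2)(exp(-2*x))((0) + (0) - (2*exp(2*x))) = -1
Γ^y_{x y} = (1/2) g^{yy} (∂_x g_{yy} + ∂_y g_{yx} - ∂_y g_{xy}) = (1/2)(exp(-2*x))((2*exp(2*x)) + (0) - (0)) = 1
All other Christoffel symbols are zero.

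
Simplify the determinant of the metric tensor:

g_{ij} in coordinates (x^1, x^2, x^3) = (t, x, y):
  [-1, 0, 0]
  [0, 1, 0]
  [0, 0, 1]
Diagonal metric: det(g) = g_{11}·g_{22}·g_{33}
= (-1)·(1)·(1)
det(g) = -1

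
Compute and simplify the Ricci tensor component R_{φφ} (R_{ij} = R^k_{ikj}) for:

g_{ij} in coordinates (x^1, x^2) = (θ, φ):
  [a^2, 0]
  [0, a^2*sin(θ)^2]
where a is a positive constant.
Non-zero Christoffel symbols (Γ^k_{ij} = Γ^k_{ji}):
Γ^θ_{φ φ} = -sin(2*θ)/2
Γ^φ_{θ φ} = 1/tan(θ)
R^θ_{φ θ φ} = ∂_θ Γ^θ_{φ φ} - ∂_φ Γ^θ_{φ θ} + Γ^θ_{θ m} Γ^m_{φ φ} - Γ^θ_{φ m} Γ^m_{φ θ}
  = (-cos(2*θ)) - (0) + (0) - (-cos(θ)^2) = sin(θ)^2
R^φ_{φ φ φ} = 0 (a repeated index in an antisymmetric pair)
R_{φφ} = R^θ_{φ θ φ} + R^φ_{φ φ φ} = (sin(θ)^2) + (0) = sin(θ)^2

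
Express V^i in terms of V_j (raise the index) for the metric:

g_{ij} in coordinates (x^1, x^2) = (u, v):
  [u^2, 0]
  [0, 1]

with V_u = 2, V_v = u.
Inverse metric (diagonal): g^{uu} = 1/u^2, g^{vv} = 1
V^i = g^{ij} V_j:
V^u = (1/u^2)(2) + (0)(u) = 2/u^2
V^v = (0)(2) + (1)(u) = u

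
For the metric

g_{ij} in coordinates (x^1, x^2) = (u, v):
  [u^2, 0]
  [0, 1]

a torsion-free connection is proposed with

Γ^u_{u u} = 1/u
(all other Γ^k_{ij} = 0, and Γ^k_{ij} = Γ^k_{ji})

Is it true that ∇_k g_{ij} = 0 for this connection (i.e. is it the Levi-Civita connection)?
Using ∇_k g_{ij} = ∂_k g_{ij} - Γ^m_{ki} g_{mj} - Γ^m_{kj} g_{im}:
e.g. ∇_u g_{uu} = (2*u) - (u) - (u) = 0
Every component ∇_k g_{ij} vanishes: the connection is metric compatible.
Yes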